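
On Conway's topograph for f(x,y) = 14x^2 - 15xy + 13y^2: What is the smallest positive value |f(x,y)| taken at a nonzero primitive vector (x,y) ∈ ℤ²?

translate: b→13 (≡-15 mod 28), so (14,-15,13)→(14,13,12)
flip: (14,13,12)→(12,-13,14)
translate: b→11 (≡-13 mod 24), so (12,-13,14)→(12,11,13)
reduced (well bottom): (12,11,13) with a≤c, −a<b≤a
well minimum = a = 12

12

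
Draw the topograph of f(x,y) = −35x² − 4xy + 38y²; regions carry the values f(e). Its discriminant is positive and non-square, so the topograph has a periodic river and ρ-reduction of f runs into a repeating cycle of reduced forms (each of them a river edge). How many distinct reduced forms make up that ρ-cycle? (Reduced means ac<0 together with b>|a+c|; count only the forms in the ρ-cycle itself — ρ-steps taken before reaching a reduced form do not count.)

D = 5336, ⌊√D⌋ = 73
descent: ρ → (38,4,-35)  [lands on river]
river: ρ → (-35,66,7)
river: ρ → (7,60,-62)
river: ρ → (-62,64,5)
river: ρ → (5,66,-49)
river: ρ → (-49,32,22)
river: ρ → (22,56,-25)
river: ρ → (-25,44,34)
river: ρ → (34,24,-35)
river: ρ → (-35,46,23)
river: ρ → (23,46,-35)
river: ρ → (-35,24,34)
river: ρ → (34,44,-25)
river: ρ → (-25,56,22)
river: ρ → (22,32,-49)
river: ρ → (-49,66,5)
river: ρ → (5,64,-62)
river: ρ → (-62,60,7)
river: ρ → (7,66,-35)
river: ρ → (-35,4,38)
river: ρ → (38,72,-1)
river: ρ → (-1,72,38)
ρ-cycle length = 22 (tail of 1 descent step not counted)

22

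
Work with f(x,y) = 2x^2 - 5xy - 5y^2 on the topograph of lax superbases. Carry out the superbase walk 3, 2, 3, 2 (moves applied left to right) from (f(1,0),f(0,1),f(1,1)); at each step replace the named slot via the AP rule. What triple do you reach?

start (2,-5,-8) = (f(1,0),f(0,1),f(1,1))
replace slot 3: 2·(2+(-5)) − (-8) = 2 → (2,-5,2)
replace slot 2: 2·(2+2) − (-5) = 13 → (2,13,2)
replace slot 3: 2·(2+13) − 2 = 28 → (2,13,28)
replace slot 2: 2·(2+28) − 13 = 47 → (2,47,28)

2,47,28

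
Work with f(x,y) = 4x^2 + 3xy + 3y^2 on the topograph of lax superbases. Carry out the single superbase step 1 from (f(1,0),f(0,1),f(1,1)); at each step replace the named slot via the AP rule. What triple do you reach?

start (4,3,10) = (f(1,0),f(0,1),f(1,1))
replace slot 1: 2·(3+10) − 4 = 22 → (22,3,10)

22,3,10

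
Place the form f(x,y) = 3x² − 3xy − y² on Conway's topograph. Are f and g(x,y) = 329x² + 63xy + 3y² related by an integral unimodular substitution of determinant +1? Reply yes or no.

D₁ = 21, D₂ = 21
river cycle of f (length 2): (-1, 3, 3), (3, 3, -1)
river cycle of g (length 2): (3, 3, -1), (-1, 3, 3)
cycles coincide ⇒ equivalent

yes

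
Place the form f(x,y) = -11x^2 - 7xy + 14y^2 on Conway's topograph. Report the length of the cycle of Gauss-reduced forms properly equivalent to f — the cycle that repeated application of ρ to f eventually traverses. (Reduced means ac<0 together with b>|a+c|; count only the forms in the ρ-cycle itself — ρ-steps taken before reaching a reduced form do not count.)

D = 665, ⌊√D⌋ = 25
descent: ρ → (14,7,-11)  [lands on river]
river: ρ → (-11,15,10)
river: ρ → (10,25,-1)
river: ρ → (-1,25,10)
river: ρ → (10,15,-11)
river: ρ → (-11,7,14)
river: ρ → (14,21,-4)
river: ρ → (-4,19,19)
river: ρ → (19,19,-4)
river: ρ → (-4,21,14)
ρ-cycle length = 10 (tail of 1 descent step not counted)

10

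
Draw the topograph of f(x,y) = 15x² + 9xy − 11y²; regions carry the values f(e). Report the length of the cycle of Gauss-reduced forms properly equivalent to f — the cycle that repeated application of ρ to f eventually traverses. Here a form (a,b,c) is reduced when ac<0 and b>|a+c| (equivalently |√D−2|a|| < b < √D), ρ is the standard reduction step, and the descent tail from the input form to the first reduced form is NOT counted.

D = 741, ⌊√D⌋ = 27
river: ρ → (-11,13,13)
river: ρ → (13,13,-11)
river: ρ → (-11,9,15)
river: ρ → (15,21,-5)
river: ρ → (-5,19,19)
river: ρ → (19,19,-5)
river: ρ → (-5,21,15)
river: ρ → (15,9,-11)
ρ-cycle length = 8 (tail of 0 descent steps not counted)

8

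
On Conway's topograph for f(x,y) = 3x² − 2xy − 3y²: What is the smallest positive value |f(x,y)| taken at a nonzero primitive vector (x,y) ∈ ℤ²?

descent: ρ → (-3,2,3)  [lands on river]
river: ρ → (3,4,-2)
river: ρ → (-2,4,3)
river: ρ → (3,2,-3)
river: ρ → (-3,4,2)
river: ρ → (2,4,-3)
closes: descent 1, river 6
min |a| on river = 2

2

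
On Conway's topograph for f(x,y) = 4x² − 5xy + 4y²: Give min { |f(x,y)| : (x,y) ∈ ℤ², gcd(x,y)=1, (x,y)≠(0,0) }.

translate: b→3 (≡-5 mod 8), so (4,-5,4)→(4,3,3)
flip: (4,3,3)→(3,-3,4)
translate: b→3 (≡-3 mod 6), so (3,-3,4)→(3,3,4)
reduced (well bottom): (3,3,4) with a≤c, −a<b≤a
well minimum = a = 3

3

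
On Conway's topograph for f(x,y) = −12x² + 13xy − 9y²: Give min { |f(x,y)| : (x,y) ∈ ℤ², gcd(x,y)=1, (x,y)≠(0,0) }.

translate: b→11 (≡-13 mod 24), so (12,-13,9)→(12,11,8)
flip: (12,11,8)→(8,-11,12)
translate: b→5 (≡-11 mod 16), so (8,-11,12)→(8,5,9)
reduced (well bottom): (8,5,9) with a≤c, −a<b≤a
well minimum |f| = |-8| = 8 (negative-definite)

8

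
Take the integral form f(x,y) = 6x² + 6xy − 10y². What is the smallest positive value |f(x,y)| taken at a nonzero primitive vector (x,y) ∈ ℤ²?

river: ρ → (-10,14,2)
river: ρ → (2,14,-10)
river: ρ → (-10,6,6)
river: ρ → (6,6,-10)
closes: descent 0, river 4
min |a| on river = 2

2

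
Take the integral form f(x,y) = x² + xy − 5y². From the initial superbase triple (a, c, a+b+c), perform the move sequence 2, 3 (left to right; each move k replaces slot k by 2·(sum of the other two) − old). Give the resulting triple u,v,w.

start (1,-5,-3) = (f(1,0),f(0,1),f(1,1))
replace slot 2: 2·(1+(-3)) − (-5) = 1 → (1,1,-3)
replace slot 3: 2·(1+1) − (-3) = 7 → (1,1,7)

1,1,7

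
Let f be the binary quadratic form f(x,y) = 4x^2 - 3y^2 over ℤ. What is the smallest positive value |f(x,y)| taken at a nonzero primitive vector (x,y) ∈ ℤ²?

descent: ρ → (-3,6,1)  [lands on river]
river: ρ → (1,6,-3)
closes: descent 1, river 2
min |a| on river = 1

1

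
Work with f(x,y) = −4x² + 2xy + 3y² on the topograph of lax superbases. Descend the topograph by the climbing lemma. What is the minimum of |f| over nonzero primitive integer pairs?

river: ρ → (3,4,-3)
river: ρ → (-3,2,4)
river: ρ → (4,6,-1)
river: ρ → (-1,6,4)
river: ρ → (4,2,-3)
river: ρ → (-3,4,3)
river: ρ → (3,2,-4)
river: ρ → (-4,6,1)
river: ρ → (1,6,-4)
river: ρ → (-4,2,3)
closes: descent 0, river 10
min |a| on river = 1

1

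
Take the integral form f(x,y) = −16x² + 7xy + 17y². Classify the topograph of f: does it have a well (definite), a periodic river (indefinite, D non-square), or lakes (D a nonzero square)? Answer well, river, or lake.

D = b²−4ac = 7² − 4·(-16)·17 = 1137
D > 0 non-square ⇒ indefinite ⇒ periodic river

river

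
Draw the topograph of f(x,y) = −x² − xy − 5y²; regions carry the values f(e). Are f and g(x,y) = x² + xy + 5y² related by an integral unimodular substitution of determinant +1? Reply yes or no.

D₁ = -19, D₂ = -19
f is negative-definite; reduce −f:
−f: reduced (well bottom): (1,1,5) with a≤c, −a<b≤a
flip sign back: reduced form of f is (-1,-1,-5)
g: reduced (well bottom): (1,1,5) with a≤c, −a<b≤a
reduced forms (-1, -1, -5) vs (1, 1, 5) ⇒ inequivalent

no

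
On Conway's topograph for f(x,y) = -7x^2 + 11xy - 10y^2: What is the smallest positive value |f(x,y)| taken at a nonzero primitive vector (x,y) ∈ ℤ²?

translate: b→3 (≡-11 mod 14), so (7,-11,10)→(7,3,6)
flip: (7,3,6)→(6,-3,7)
reduced (well bottom): (6,-3,7) with a≤c, −a<b≤a
well minimum |f| = |-6| = 6 (negative-definite)

6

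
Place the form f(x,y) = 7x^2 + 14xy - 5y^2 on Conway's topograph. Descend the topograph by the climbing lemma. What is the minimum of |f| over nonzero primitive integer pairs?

river: ρ → (-5,16,4)
river: ρ → (4,16,-5)
river: ρ → (-5,14,7)
river: ρ → (7,14,-5)
closes: descent 0, river 4
min |a| on river = 4

4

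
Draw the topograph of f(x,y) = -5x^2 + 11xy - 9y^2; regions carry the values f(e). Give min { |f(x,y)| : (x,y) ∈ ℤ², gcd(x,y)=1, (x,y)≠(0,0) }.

translate: b→-1 (≡-11 mod 10), so (5,-11,9)→(5,-1,3)
flip: (5,-1,3)→(3,1,5)
reduced (well bottom): (3,1,5) with a≤c, −a<b≤a
well minimum |f| = |-3| = 3 (negative-definite)

3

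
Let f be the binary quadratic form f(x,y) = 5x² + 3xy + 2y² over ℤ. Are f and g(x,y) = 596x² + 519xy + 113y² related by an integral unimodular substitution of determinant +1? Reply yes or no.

D₁ = -31, D₂ = -31
f: flip: (5,3,2)→(2,-3,5)
f: translate: b→1 (≡-3 mod 4), so (2,-3,5)→(2,1,4)
f: reduced (well bottom): (2,1,4) with a≤c, −a<b≤a
g: flip: (596,519,113)→(113,-519,596)
g: translate: b→-67 (≡-519 mod 226), so (113,-519,596)→(113,-67,10)
g: flip: (113,-67,10)→(10,67,113)
g: translate: b→7 (≡67 mod 20), so (10,67,113)→(10,7,2)
g: flip: (10,7,2)→(2,-7,10)
g: translate: b→1 (≡-7 mod 4), so (2,-7,10)→(2,1,4)
g: reduced (well bottom): (2,1,4) with a≤c, −a<b≤a
reduced forms (2, 1, 4) vs (2, 1, 4) ⇒ equivalent

yes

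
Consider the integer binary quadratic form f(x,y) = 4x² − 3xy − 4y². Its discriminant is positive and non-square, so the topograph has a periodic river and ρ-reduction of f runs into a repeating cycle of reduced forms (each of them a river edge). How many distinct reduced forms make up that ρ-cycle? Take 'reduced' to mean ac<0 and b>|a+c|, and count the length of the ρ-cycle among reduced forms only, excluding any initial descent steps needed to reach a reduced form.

D = 73, ⌊√D⌋ = 8
descent: ρ → (-4,3,4)  [lands on river]
river: ρ → (4,5,-3)
river: ρ → (-3,7,2)
river: ρ → (2,5,-6)
river: ρ → (-6,7,1)
river: ρ → (1,7,-6)
river: ρ → (-6,5,2)
river: ρ → (2,7,-3)
river: ρ → (-3,5,4)
river: ρ → (4,3,-4)
river: ρ → (-4,5,3)
river: ρ → (3,7,-2)
river: ρ → (-2,5,6)
river: ρ → (6,7,-1)
river: ρ → (-1,7,6)
river: ρ → (6,5,-2)
river: ρ → (-2,7,3)
river: ρ → (3,5,-4)
ρ-cycle length = 18 (tail of 1 descent step not counted)

18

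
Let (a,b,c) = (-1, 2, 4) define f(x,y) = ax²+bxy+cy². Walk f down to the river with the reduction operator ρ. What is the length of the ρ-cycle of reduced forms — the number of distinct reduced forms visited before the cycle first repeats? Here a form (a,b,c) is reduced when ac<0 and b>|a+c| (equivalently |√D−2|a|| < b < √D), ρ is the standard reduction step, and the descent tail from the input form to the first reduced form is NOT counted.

D = 20, ⌊√D⌋ = 4
descent: ρ → (4,-2,-1)
descent: ρ → (-1,4,1)  [lands on river]
river: ρ → (1,4,-1)
ρ-cycle length = 2 (tail of 2 descent steps not counted)

2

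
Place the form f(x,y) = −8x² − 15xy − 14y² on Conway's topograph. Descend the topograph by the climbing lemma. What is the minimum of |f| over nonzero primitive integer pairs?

translate: b→-1 (≡15 mod 16), so (8,15,14)→(8,-1,7)
flip: (8,-1,7)→(7,1,8)
reduced (well bottom): (7,1,8) with a≤c, −a<b≤a
well minimum |f| = |-7| = 7 (negative-definite)

7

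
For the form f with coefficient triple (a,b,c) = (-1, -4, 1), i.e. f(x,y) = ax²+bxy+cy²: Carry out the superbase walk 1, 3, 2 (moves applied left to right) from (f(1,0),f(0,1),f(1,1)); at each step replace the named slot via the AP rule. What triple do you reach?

start (-1,1,-4) = (f(1,0),f(0,1),f(1,1))
replace slot 1: 2·(1+(-4)) − (-1) = -5 → (-5,1,-4)
replace slot 3: 2·((-5)+1) − (-4) = -4 → (-5,1,-4)
replace slot 2: 2·((-5)+(-4)) − 1 = -19 → (-5,-19,-4)

-5,-19,-4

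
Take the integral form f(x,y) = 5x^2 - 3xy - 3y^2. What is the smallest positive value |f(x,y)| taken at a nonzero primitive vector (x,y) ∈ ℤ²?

descent: ρ → (-3,3,5)  [lands on river]
river: ρ → (5,7,-1)
river: ρ → (-1,7,5)
river: ρ → (5,3,-3)
closes: descent 1, river 4
min |a| on river = 1

1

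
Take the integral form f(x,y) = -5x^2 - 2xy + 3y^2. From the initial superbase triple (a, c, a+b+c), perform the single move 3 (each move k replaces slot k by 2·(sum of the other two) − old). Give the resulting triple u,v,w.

start (-5,3,-4) = (f(1,0),f(0,1),f(1,1))
replace slot 3: 2·((-5)+3) − (-4) = 0 → (-5,3,0)

-5,3,0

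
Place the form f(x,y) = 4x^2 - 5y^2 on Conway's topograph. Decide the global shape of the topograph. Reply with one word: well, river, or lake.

D = b²−4ac = 0² − 4·4·(-5) = 80
D > 0 non-square ⇒ indefinite ⇒ periodic river

river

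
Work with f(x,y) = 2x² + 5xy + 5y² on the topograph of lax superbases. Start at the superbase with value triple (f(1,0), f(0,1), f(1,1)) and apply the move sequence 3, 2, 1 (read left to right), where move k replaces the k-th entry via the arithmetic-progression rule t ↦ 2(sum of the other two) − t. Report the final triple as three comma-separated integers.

start (2,5,12) = (f(1,0),f(0,1),f(1,1))
replace slot 3: 2·(2+5) − 12 = 2 → (2,5,2)
replace slot 2: 2·(2+2) − 5 = 3 → (2,3,2)
replace slot 1: 2·(3+2) − 2 = 8 → (8,3,2)

8,3,2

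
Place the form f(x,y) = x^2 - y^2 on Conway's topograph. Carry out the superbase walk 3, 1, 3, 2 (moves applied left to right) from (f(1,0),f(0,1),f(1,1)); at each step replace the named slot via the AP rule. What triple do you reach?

start (1,-1,0) = (f(1,0),f(0,1),f(1,1))
replace slot 3: 2·(1+(-1)) − 0 = 0 → (1,-1,0)
replace slot 1: 2·((-1)+0) − 1 = -3 → (-3,-1,0)
replace slot 3: 2·((-3)+(-1)) − 0 = -8 → (-3,-1,-8)
replace slot 2: 2·((-3)+(-8)) − (-1) = -21 → (-3,-21,-8)

-3,-21,-8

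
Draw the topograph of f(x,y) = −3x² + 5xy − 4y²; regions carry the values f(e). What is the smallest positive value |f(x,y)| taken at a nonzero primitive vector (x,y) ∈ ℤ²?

translate: b→1 (≡-5 mod 6), so (3,-5,4)→(3,1,2)
flip: (3,1,2)→(2,-1,3)
reduced (well bottom): (2,-1,3) with a≤c, −a<b≤a
well minimum |f| = |-2| = 2 (negative-definite)

2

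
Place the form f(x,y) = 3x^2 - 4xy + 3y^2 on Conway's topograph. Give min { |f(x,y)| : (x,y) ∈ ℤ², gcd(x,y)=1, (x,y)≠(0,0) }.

translate: b→2 (≡-4 mod 6), so (3,-4,3)→(3,2,2)
flip: (3,2,2)→(2,-2,3)
translate: b→2 (≡-2 mod 4), so (2,-2,3)→(2,2,3)
reduced (well bottom): (2,2,3) with a≤c, −a<b≤a
well minimum = a = 2

2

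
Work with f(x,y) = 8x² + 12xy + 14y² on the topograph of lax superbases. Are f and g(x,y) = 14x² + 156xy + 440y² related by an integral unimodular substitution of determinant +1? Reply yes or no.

D₁ = -304, D₂ = -304
f: translate: b→-4 (≡12 mod 16), so (8,12,14)→(8,-4,10)
f: reduced (well bottom): (8,-4,10) with a≤c, −a<b≤a
g: translate: b→-12 (≡156 mod 28), so (14,156,440)→(14,-12,8)
g: flip: (14,-12,8)→(8,12,14)
g: translate: b→-4 (≡12 mod 16), so (8,12,14)→(8,-4,10)
g: reduced (well bottom): (8,-4,10) with a≤c, −a<b≤a
reduced forms (8, -4, 10) vs (8, -4, 10) ⇒ equivalent

yes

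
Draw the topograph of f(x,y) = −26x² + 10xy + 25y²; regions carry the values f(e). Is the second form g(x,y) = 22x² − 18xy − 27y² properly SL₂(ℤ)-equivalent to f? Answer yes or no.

D₁ = 2700, D₂ = 2700
river cycle of f (length 4): (25, 40, -11), (-11, 48, 9), (9, 42, -26), (-26, 10, 25)
river cycle of g (length 6): (-27, 18, 22), (22, 26, -23), (-23, 20, 25), (25, 30, -18), (-18, 42, 13), (13, 36, -27)
cycles differ ⇒ inequivalent

no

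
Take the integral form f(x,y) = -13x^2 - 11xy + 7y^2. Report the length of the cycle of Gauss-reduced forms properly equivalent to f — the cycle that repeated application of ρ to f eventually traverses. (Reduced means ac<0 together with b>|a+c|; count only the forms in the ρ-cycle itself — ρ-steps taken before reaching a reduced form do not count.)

D = 485, ⌊√D⌋ = 22
descent: ρ → (7,11,-13)  [lands on river]
river: ρ → (-13,15,5)
river: ρ → (5,15,-13)
river: ρ → (-13,11,7)
river: ρ → (7,17,-7)
river: ρ → (-7,11,13)
river: ρ → (13,15,-5)
river: ρ → (-5,15,13)
river: ρ → (13,11,-7)
river: ρ → (-7,17,7)
ρ-cycle length = 10 (tail of 1 descent step not counted)

10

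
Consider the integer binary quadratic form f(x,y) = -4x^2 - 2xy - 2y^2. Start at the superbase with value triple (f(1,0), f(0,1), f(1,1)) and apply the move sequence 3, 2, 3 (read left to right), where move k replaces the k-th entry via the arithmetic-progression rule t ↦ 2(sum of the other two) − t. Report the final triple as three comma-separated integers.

start (-4,-2,-8) = (f(1,0),f(0,1),f(1,1))
replace slot 3: 2·((-4)+(-2)) − (-8) = -4 → (-4,-2,-4)
replace slot 2: 2·((-4)+(-4)) − (-2) = -14 → (-4,-14,-4)
replace slot 3: 2·((-4)+(-14)) − (-4) = -32 → (-4,-14,-32)

-4,-14,-32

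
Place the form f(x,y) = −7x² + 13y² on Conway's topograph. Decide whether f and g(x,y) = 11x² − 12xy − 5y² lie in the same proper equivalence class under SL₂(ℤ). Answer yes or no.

D₁ = 364, D₂ = 364
river cycle of f (length 8): (-7, 14, 6), (6, 10, -11), (-11, 12, 5), (5, 18, -2), (-2, 18, 5), (5, 12, -11), (-11, 10, 6), (6, 14, -7)
river cycle of g (length 8): (-5, 12, 11), (11, 10, -6), (-6, 14, 7), (7, 14, -6), (-6, 10, 11), (11, 12, -5), (-5, 18, 2), (2, 18, -5)
cycles differ ⇒ inequivalent

no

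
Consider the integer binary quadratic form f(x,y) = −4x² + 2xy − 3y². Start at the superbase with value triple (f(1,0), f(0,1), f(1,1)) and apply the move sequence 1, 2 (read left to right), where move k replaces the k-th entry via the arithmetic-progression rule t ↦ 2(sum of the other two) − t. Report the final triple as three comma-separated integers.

start (-4,-3,-5) = (f(1,0),f(0,1),f(1,1))
replace slot 1: 2·((-3)+(-5)) − (-4) = -12 → (-12,-3,-5)
replace slot 2: 2·((-12)+(-5)) − (-3) = -31 → (-12,-31,-5)

-12,-31,-5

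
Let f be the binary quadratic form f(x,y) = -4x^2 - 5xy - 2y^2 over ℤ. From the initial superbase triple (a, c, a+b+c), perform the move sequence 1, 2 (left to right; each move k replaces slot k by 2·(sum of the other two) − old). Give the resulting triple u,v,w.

start (-4,-2,-11) = (f(1,0),f(0,1),f(1,1))
replace slot 1: 2·((-2)+(-11)) − (-4) = -22 → (-22,-2,-11)
replace slot 2: 2·((-22)+(-11)) − (-2) = -64 → (-22,-64,-11)

-22,-64,-11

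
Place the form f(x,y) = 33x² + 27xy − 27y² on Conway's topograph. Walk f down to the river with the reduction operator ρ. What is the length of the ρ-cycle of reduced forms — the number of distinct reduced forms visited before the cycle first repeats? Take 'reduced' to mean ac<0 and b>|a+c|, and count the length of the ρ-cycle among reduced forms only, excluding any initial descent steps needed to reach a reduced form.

D = 4293, ⌊√D⌋ = 65
river: ρ → (-27,27,33)
river: ρ → (33,39,-21)
river: ρ → (-21,45,27)
river: ρ → (27,63,-3)
river: ρ → (-3,63,27)
river: ρ → (27,45,-21)
river: ρ → (-21,39,33)
river: ρ → (33,27,-27)
ρ-cycle length = 8 (tail of 0 descent steps not counted)

8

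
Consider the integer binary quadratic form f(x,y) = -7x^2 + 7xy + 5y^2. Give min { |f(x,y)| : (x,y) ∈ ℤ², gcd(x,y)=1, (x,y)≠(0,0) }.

river: ρ → (5,13,-1)
river: ρ → (-1,13,5)
river: ρ → (5,7,-7)
river: ρ → (-7,7,5)
closes: descent 0, river 4
min |a| on river = 1

1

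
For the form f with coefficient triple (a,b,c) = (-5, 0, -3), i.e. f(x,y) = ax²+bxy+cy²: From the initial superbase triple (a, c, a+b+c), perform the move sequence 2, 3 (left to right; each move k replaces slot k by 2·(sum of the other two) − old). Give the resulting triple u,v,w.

start (-5,-3,-8) = (f(1,0),f(0,1),f(1,1))
replace slot 2: 2·((-5)+(-8)) − (-3) = -23 → (-5,-23,-8)
replace slot 3: 2·((-5)+(-23)) − (-8) = -48 → (-5,-23,-48)

-5,-23,-48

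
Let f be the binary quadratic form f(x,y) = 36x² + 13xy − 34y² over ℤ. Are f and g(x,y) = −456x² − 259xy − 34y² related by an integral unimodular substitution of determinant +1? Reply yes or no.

D₁ = 5065, D₂ = 5065
river cycle of f (length 102): (-34, 55, 15), (15, 65, -14), (-14, 47, 51), (51, 55, -10), (-10, 65, 21), (21, 61, -16), (-16, 67, 9), (9, 59, -44), (-44, 29, 24), (24, 67, -6), … (92 more)
river cycle of g (length 102): (-34, 55, 15), (15, 65, -14), (-14, 47, 51), (51, 55, -10), (-10, 65, 21), (21, 61, -16), (-16, 67, 9), (9, 59, -44), (-44, 29, 24), (24, 67, -6), … (92 more)
cycles coincide ⇒ equivalent

yes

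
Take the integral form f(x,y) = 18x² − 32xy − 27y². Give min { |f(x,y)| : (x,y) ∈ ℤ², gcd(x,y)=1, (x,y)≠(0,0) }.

descent: ρ → (-27,32,18)  [lands on river]
river: ρ → (18,40,-19)
river: ρ → (-19,36,22)
river: ρ → (22,52,-3)
river: ρ → (-3,50,39)
river: ρ → (39,28,-14)
river: ρ → (-14,28,39)
river: ρ → (39,50,-3)
river: ρ → (-3,52,22)
river: ρ → (22,36,-19)
river: ρ → (-19,40,18)
river: ρ → (18,32,-27)
river: ρ → (-27,22,23)
river: ρ → (23,24,-26)
river: ρ → (-26,28,21)
river: ρ → (21,14,-33)
river: ρ → (-33,52,2)
river: ρ → (2,52,-33)
river: ρ → (-33,14,21)
river: ρ → (21,28,-26)
river: ρ → (-26,24,23)
river: ρ → (23,22,-27)
closes: descent 1, river 22
min |a| on river = 2

2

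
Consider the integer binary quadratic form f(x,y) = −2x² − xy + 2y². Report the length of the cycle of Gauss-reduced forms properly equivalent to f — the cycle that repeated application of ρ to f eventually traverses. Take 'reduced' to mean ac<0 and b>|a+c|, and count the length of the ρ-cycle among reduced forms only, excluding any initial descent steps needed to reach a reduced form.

D = 17, ⌊√D⌋ = 4
descent: ρ → (2,1,-2)  [lands on river]
river: ρ → (-2,3,1)
river: ρ → (1,3,-2)
river: ρ → (-2,1,2)
river: ρ → (2,3,-1)
river: ρ → (-1,3,2)
ρ-cycle length = 6 (tail of 1 descent step not counted)

6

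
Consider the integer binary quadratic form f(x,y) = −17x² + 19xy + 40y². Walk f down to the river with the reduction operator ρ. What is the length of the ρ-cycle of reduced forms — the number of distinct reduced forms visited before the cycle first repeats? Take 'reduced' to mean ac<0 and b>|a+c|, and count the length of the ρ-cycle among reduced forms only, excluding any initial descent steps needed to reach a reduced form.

D = 3081, ⌊√D⌋ = 55
descent: ρ → (40,-19,-17)
descent: ρ → (-17,53,4)  [lands on river]
river: ρ → (4,51,-30)
river: ρ → (-30,9,25)
river: ρ → (25,41,-14)
river: ρ → (-14,43,22)
river: ρ → (22,45,-12)
river: ρ → (-12,51,10)
river: ρ → (10,49,-17)
ρ-cycle length = 8 (tail of 2 descent steps not counted)

8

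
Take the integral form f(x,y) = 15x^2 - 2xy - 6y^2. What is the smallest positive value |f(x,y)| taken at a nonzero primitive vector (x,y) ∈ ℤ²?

descent: ρ → (-6,14,7)  [lands on river]
river: ρ → (7,14,-6)
river: ρ → (-6,10,11)
river: ρ → (11,12,-5)
river: ρ → (-5,18,2)
river: ρ → (2,18,-5)
river: ρ → (-5,12,11)
river: ρ → (11,10,-6)
closes: descent 1, river 8
min |a| on river = 2

2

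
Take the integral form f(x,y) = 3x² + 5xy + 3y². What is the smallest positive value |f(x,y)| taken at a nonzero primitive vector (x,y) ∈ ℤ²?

translate: b→-1 (≡5 mod 6), so (3,5,3)→(3,-1,1)
flip: (3,-1,1)→(1,1,3)
reduced (well bottom): (1,1,3) with a≤c, −a<b≤a
well minimum = a = 1

1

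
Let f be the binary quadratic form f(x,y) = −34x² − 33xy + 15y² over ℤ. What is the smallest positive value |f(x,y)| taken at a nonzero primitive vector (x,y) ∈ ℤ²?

descent: ρ → (15,33,-34)  [lands on river]
river: ρ → (-34,35,14)
river: ρ → (14,49,-13)
river: ρ → (-13,55,2)
river: ρ → (2,53,-40)
river: ρ → (-40,27,15)
closes: descent 1, river 6
min |a| on river = 2

2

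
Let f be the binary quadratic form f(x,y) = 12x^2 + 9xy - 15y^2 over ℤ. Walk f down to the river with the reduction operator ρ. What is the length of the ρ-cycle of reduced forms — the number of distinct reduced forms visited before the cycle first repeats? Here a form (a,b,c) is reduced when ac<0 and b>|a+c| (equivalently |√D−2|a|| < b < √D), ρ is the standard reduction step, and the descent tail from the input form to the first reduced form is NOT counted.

D = 801, ⌊√D⌋ = 28
river: ρ → (-15,21,6)
river: ρ → (6,27,-3)
river: ρ → (-3,27,6)
river: ρ → (6,21,-15)
river: ρ → (-15,9,12)
river: ρ → (12,15,-12)
river: ρ → (-12,9,15)
river: ρ → (15,21,-6)
river: ρ → (-6,27,3)
river: ρ → (3,27,-6)
river: ρ → (-6,21,15)
river: ρ → (15,9,-12)
river: ρ → (-12,15,12)
river: ρ → (12,9,-15)
ρ-cycle length = 14 (tail of 0 descent steps not counted)

14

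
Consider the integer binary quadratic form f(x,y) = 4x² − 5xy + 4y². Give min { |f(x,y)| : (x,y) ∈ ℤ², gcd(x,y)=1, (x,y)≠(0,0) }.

translate: b→3 (≡-5 mod 8), so (4,-5,4)→(4,3,3)
flip: (4,3,3)→(3,-3,4)
translate: b→3 (≡-3 mod 6), so (3,-3,4)→(3,3,4)
reduced (well bottom): (3,3,4) with a≤c, −a<b≤a
well minimum = a = 3

3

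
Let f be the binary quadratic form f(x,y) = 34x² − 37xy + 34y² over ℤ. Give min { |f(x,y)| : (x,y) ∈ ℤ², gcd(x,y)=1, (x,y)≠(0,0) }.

translate: b→31 (≡-37 mod 68), so (34,-37,34)→(34,31,31)
flip: (34,31,31)→(31,-31,34)
translate: b→31 (≡-31 mod 62), so (31,-31,34)→(31,31,34)
reduced (well bottom): (31,31,34) with a≤c, −a<b≤a
well minimum = a = 31

31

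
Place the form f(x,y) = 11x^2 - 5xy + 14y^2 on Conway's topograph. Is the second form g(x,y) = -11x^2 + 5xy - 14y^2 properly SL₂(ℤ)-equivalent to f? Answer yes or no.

D₁ = -591, D₂ = -591
f: reduced (well bottom): (11,-5,14) with a≤c, −a<b≤a
g is negative-definite; reduce −g:
−g: reduced (well bottom): (11,-5,14) with a≤c, −a<b≤a
flip sign back: reduced form of g is (-11,5,-14)
reduced forms (11, -5, 14) vs (-11, 5, -14) ⇒ inequivalent

no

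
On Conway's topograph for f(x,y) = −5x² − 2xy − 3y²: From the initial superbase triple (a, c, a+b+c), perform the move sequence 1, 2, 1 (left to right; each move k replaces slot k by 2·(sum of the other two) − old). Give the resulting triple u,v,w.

start (-5,-3,-10) = (f(1,0),f(0,1),f(1,1))
replace slot 1: 2·((-3)+(-10)) − (-5) = -21 → (-21,-3,-10)
replace slot 2: 2·((-21)+(-10)) − (-3) = -59 → (-21,-59,-10)
replace slot 1: 2·((-59)+(-10)) − (-21) = -117 → (-117,-59,-10)

-117,-59,-10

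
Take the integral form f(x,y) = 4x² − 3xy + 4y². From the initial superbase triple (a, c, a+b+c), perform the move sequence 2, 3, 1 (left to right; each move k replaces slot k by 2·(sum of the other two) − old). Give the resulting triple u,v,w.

start (4,4,5) = (f(1,0),f(0,1),f(1,1))
replace slot 2: 2·(4+5) − 4 = 14 → (4,14,5)
replace slot 3: 2·(4+14) − 5 = 31 → (4,14,31)
replace slot 1: 2·(14+31) − 4 = 86 → (86,14,31)

86,14,31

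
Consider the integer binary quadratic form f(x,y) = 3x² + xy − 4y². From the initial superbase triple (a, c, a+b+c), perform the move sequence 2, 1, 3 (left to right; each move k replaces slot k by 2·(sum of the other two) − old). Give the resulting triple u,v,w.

start (3,-4,0) = (f(1,0),f(0,1),f(1,1))
replace slot 2: 2·(3+0) − (-4) = 10 → (3,10,0)
replace slot 1: 2·(10+0) − 3 = 17 → (17,10,0)
replace slot 3: 2·(17+10) − 0 = 54 → (17,10,54)

17,10,54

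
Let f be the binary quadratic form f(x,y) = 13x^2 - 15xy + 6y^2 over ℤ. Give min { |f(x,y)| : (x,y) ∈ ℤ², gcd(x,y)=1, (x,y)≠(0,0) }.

translate: b→11 (≡-15 mod 26), so (13,-15,6)→(13,11,4)
flip: (13,11,4)→(4,-11,13)
translate: b→-3 (≡-11 mod 8), so (4,-11,13)→(4,-3,6)
reduced (well bottom): (4,-3,6) with a≤c, −a<b≤a
well minimum = a = 4

4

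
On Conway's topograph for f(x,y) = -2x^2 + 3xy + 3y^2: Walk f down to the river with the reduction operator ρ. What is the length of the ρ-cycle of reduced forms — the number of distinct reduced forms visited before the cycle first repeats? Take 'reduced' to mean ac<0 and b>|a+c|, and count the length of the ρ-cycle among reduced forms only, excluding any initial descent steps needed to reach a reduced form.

D = 33, ⌊√D⌋ = 5
river: ρ → (3,3,-2)
river: ρ → (-2,5,1)
river: ρ → (1,5,-2)
river: ρ → (-2,3,3)
ρ-cycle length = 4 (tail of 0 descent steps not counted)

4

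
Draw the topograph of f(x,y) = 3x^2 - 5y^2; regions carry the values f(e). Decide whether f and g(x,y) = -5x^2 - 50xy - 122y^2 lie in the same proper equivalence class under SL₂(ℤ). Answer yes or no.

D₁ = 60, D₂ = 60
river cycle of f (length 2): (3, 6, -2), (-2, 6, 3)
river cycle of g (length 2): (3, 6, -2), (-2, 6, 3)
cycles coincide ⇒ equivalent

yes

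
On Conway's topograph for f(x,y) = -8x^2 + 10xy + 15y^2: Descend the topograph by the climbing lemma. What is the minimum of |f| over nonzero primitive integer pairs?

river: ρ → (15,20,-3)
river: ρ → (-3,22,8)
river: ρ → (8,10,-15)
river: ρ → (-15,20,3)
river: ρ → (3,22,-8)
river: ρ → (-8,10,15)
closes: descent 0, river 6
min |a| on river = 3

3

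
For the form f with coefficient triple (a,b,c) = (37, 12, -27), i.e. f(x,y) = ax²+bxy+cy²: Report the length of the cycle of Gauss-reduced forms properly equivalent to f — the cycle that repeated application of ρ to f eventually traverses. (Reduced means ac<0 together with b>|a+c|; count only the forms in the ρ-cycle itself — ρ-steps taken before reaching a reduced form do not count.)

D = 4140, ⌊√D⌋ = 64
river: ρ → (-27,42,22)
river: ρ → (22,46,-23)
river: ρ → (-23,46,22)
river: ρ → (22,42,-27)
river: ρ → (-27,12,37)
river: ρ → (37,62,-2)
river: ρ → (-2,62,37)
river: ρ → (37,12,-27)
ρ-cycle length = 8 (tail of 0 descent steps not counted)

8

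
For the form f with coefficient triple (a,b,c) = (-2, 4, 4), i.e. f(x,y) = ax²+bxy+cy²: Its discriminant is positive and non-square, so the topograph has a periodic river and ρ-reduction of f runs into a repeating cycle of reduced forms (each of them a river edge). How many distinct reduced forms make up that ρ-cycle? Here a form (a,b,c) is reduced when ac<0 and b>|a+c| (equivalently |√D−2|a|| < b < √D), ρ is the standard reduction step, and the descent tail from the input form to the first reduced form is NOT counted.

D = 48, ⌊√D⌋ = 6
river: ρ → (4,4,-2)
river: ρ → (-2,4,4)
ρ-cycle length = 2 (tail of 0 descent steps not counted)

2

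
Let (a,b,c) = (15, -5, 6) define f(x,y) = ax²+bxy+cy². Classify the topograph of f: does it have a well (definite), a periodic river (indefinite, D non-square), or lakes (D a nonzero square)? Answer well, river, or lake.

D = b²−4ac = (-5)² − 4·15·6 = -335
D < 0 ⇒ definite ⇒ every region one sign ⇒ single well

well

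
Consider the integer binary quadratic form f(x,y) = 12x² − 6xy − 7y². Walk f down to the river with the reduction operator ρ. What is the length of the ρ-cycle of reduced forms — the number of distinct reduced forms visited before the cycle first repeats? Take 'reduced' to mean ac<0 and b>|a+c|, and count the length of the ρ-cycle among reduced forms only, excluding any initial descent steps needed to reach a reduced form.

D = 372, ⌊√D⌋ = 19
descent: ρ → (-7,6,12)  [lands on river]
river: ρ → (12,18,-1)
river: ρ → (-1,18,12)
river: ρ → (12,6,-7)
river: ρ → (-7,8,11)
river: ρ → (11,14,-4)
river: ρ → (-4,18,3)
river: ρ → (3,18,-4)
river: ρ → (-4,14,11)
river: ρ → (11,8,-7)
ρ-cycle length = 10 (tail of 1 descent step not counted)

10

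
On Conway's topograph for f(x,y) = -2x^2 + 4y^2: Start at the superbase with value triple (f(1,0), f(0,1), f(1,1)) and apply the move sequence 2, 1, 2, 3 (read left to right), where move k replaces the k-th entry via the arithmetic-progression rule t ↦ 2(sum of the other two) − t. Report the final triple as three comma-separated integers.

start (-2,4,2) = (f(1,0),f(0,1),f(1,1))
replace slot 2: 2·((-2)+2) − 4 = -4 → (-2,-4,2)
replace slot 1: 2·((-4)+2) − (-2) = -2 → (-2,-4,2)
replace slot 2: 2·((-2)+2) − (-4) = 4 → (-2,4,2)
replace slot 3: 2·((-2)+4) − 2 = 2 → (-2,4,2)

-2,4,2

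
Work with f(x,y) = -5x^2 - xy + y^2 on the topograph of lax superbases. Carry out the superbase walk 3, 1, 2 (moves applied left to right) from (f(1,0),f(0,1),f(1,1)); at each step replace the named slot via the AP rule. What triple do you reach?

start (-5,1,-5) = (f(1,0),f(0,1),f(1,1))
replace slot 3: 2·((-5)+1) − (-5) = -3 → (-5,1,-3)
replace slot 1: 2·(1+(-3)) − (-5) = 1 → (1,1,-3)
replace slot 2: 2·(1+(-3)) − 1 = -5 → (1,-5,-3)

1,-5,-3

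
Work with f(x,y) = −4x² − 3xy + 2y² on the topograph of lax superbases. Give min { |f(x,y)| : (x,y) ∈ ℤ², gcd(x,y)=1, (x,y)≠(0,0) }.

descent: ρ → (2,3,-4)  [lands on river]
river: ρ → (-4,5,1)
river: ρ → (1,5,-4)
river: ρ → (-4,3,2)
river: ρ → (2,5,-2)
river: ρ → (-2,3,4)
river: ρ → (4,5,-1)
river: ρ → (-1,5,4)
river: ρ → (4,3,-2)
river: ρ → (-2,5,2)
closes: descent 1, river 10
min |a| on river = 1

1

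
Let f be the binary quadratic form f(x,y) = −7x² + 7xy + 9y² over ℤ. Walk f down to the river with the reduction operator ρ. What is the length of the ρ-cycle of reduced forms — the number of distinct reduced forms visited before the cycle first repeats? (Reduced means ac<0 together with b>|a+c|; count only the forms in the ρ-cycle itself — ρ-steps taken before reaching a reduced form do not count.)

D = 301, ⌊√D⌋ = 17
river: ρ → (9,11,-5)
river: ρ → (-5,9,11)
river: ρ → (11,13,-3)
river: ρ → (-3,17,1)
river: ρ → (1,17,-3)
river: ρ → (-3,13,11)
river: ρ → (11,9,-5)
river: ρ → (-5,11,9)
river: ρ → (9,7,-7)
river: ρ → (-7,7,9)
ρ-cycle length = 10 (tail of 0 descent steps not counted)

10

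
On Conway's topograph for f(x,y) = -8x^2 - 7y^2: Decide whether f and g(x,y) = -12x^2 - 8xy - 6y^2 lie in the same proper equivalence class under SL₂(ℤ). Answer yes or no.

D₁ = -224, D₂ = -224
f is negative-definite; reduce −f:
−f: flip: (8,0,7)→(7,0,8)
−f: reduced (well bottom): (7,0,8) with a≤c, −a<b≤a
flip sign back: reduced form of f is (-7,0,-8)
g is negative-definite; reduce −g:
−g: flip: (12,8,6)→(6,-8,12)
−g: translate: b→4 (≡-8 mod 12), so (6,-8,12)→(6,4,10)
−g: reduced (well bottom): (6,4,10) with a≤c, −a<b≤a
flip sign back: reduced form of g is (-6,-4,-10)
reduced forms (-7, 0, -8) vs (-6, -4, -10) ⇒ inequivalent

no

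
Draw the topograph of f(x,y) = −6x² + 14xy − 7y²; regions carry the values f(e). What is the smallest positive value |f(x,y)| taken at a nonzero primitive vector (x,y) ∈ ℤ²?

descent: ρ → (-7,0,1)
descent: ρ → (1,4,-3)  [lands on river]
river: ρ → (-3,2,2)
river: ρ → (2,2,-3)
river: ρ → (-3,4,1)
closes: descent 2, river 4
min |a| on river = 1

1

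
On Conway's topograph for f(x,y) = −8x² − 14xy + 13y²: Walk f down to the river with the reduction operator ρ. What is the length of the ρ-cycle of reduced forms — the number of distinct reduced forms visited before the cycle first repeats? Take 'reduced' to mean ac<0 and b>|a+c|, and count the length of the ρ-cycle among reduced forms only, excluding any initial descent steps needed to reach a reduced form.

D = 612, ⌊√D⌋ = 24
descent: ρ → (13,14,-8)  [lands on river]
river: ρ → (-8,18,9)
river: ρ → (9,18,-8)
river: ρ → (-8,14,13)
river: ρ → (13,12,-9)
river: ρ → (-9,24,1)
river: ρ → (1,24,-9)
river: ρ → (-9,12,13)
ρ-cycle length = 8 (tail of 1 descent step not counted)

8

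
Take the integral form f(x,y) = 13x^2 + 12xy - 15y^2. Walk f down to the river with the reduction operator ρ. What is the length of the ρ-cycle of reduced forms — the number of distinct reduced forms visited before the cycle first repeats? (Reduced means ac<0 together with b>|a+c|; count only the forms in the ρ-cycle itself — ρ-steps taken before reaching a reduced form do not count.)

D = 924, ⌊√D⌋ = 30
river: ρ → (-15,18,10)
river: ρ → (10,22,-11)
river: ρ → (-11,22,10)
river: ρ → (10,18,-15)
river: ρ → (-15,12,13)
river: ρ → (13,14,-14)
river: ρ → (-14,14,13)
river: ρ → (13,12,-15)
ρ-cycle length = 8 (tail of 0 descent steps not counted)

8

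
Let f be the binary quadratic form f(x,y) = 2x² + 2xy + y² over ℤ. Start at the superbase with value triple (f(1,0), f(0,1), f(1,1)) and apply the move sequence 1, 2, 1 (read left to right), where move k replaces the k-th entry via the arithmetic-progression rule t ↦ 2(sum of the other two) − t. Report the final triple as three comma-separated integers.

start (2,1,5) = (f(1,0),f(0,1),f(1,1))
replace slot 1: 2·(1+5) − 2 = 10 → (10,1,5)
replace slot 2: 2·(10+5) − 1 = 29 → (10,29,5)
replace slot 1: 2·(29+5) − 10 = 58 → (58,29,5)

58,29,5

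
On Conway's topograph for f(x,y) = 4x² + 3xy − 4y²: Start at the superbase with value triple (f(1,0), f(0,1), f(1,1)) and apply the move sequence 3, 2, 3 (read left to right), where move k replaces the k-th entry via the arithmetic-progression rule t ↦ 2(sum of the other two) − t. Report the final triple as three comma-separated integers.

start (4,-4,3) = (f(1,0),f(0,1),f(1,1))
replace slot 3: 2·(4+(-4)) − 3 = -3 → (4,-4,-3)
replace slot 2: 2·(4+(-3)) − (-4) = 6 → (4,6,-3)
replace slot 3: 2·(4+6) − (-3) = 23 → (4,6,23)

4,6,23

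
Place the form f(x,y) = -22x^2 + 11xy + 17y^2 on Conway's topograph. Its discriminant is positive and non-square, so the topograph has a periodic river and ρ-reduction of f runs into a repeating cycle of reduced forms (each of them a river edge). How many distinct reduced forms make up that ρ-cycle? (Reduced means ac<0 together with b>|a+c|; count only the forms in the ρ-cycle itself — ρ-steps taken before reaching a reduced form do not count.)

D = 1617, ⌊√D⌋ = 40
river: ρ → (17,23,-16)
river: ρ → (-16,9,24)
river: ρ → (24,39,-1)
river: ρ → (-1,39,24)
river: ρ → (24,9,-16)
river: ρ → (-16,23,17)
river: ρ → (17,11,-22)
river: ρ → (-22,33,6)
river: ρ → (6,39,-4)
river: ρ → (-4,33,33)
river: ρ → (33,33,-4)
river: ρ → (-4,39,6)
river: ρ → (6,33,-22)
river: ρ → (-22,11,17)
ρ-cycle length = 14 (tail of 0 descent steps not counted)

14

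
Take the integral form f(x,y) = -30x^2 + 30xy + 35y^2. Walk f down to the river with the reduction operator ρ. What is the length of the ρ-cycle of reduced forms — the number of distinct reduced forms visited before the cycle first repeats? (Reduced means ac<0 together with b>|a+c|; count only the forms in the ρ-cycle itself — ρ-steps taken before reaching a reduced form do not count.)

D = 5100, ⌊√D⌋ = 71
river: ρ → (35,40,-25)
river: ρ → (-25,60,15)
river: ρ → (15,60,-25)
river: ρ → (-25,40,35)
river: ρ → (35,30,-30)
river: ρ → (-30,30,35)
ρ-cycle length = 6 (tail of 0 descent steps not counted)

6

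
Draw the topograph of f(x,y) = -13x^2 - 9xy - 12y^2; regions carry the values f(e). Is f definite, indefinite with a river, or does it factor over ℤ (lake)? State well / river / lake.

D = b²−4ac = (-9)² − 4·(-13)·(-12) = -543
D < 0 ⇒ definite ⇒ every region one sign ⇒ single well

well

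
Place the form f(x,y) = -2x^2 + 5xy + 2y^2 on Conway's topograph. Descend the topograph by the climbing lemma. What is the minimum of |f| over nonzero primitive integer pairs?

river: ρ → (2,3,-4)
river: ρ → (-4,5,1)
river: ρ → (1,5,-4)
river: ρ → (-4,3,2)
river: ρ → (2,5,-2)
river: ρ → (-2,3,4)
river: ρ → (4,5,-1)
river: ρ → (-1,5,4)
river: ρ → (4,3,-2)
river: ρ → (-2,5,2)
closes: descent 0, river 10
min |a| on river = 1

1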